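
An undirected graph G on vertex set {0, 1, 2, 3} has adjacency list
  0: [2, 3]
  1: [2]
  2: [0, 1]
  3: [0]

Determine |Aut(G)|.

The degree sequence is [2, 1, 2, 1]; the two degree-1 vertices 1 and 3 are the ends of a path, so G = P_4. A path has exactly one nontrivial symmetry — reversal — giving Aut(G) of order 2.

2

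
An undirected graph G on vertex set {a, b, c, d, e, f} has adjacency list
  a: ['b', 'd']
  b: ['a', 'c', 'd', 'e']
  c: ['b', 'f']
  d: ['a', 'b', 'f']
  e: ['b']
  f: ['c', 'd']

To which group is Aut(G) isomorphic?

Degrees alone do not determine every vertex (e.g. a and c both have degree 2), but their neighbour-degree multisets differ: N(a) has degrees [3, 4] while N(c) has degrees [2, 4]. Repeating this refinement separates all vertices, so the only automorphism is the identity.

the trivial group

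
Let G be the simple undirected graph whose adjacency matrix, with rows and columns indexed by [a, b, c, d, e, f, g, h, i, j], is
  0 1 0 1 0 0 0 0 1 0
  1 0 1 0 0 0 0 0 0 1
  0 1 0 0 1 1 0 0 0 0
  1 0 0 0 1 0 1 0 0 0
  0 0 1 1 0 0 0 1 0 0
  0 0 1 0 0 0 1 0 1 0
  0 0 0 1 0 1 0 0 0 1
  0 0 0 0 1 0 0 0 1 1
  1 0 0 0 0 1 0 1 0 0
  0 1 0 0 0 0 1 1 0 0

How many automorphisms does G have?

120

G is 3-regular on 10 vertices with no triangles and no 4-cycles (girth 5): this is the Petersen graph. It is a classical fact that the Petersen graph has automorphism group S_5 (order 120), arising from its description as the Kneser graph K(5,2).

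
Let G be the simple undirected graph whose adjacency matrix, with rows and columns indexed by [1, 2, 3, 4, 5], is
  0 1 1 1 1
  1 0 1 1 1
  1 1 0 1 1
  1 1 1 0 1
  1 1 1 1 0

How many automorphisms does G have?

120

Every vertex has degree 4, so G is the complete graph K_5. Every bijection on the vertex set is an automorphism of K_5; hence Aut(K_5) ≅ S_5, order 120.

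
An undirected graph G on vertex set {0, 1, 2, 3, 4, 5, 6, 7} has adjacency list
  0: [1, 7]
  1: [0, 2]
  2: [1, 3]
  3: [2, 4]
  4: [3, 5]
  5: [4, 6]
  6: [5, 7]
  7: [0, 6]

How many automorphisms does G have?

Every vertex has degree 2 and the graph is connected, so G is the 8-cycle C_8. C_8 has 8 rotations and 8 reflections, so Aut(C_8) ≅ D_8 of order 16.

16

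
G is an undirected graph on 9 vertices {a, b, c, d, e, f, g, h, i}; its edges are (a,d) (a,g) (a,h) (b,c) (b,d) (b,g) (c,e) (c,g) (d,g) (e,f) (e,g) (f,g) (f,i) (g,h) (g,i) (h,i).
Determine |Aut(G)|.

Vertex g is the unique vertex of degree 8; the remaining 8 vertices each have degree 3 and induce a cycle, so G is the wheel on 9 vertices with hub g. Every automorphism fixes the hub and acts on the rim 8-cycle, so Aut(G) ≅ Aut(C_8) = D_8 of order 16.

16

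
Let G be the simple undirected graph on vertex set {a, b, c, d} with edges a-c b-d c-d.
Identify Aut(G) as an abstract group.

C_2

The degree sequence is [1, 1, 2, 2]; the two degree-1 vertices a and b are the ends of a path, so G = P_4. The only nontrivial automorphism of a path is the end-to-end reflection, so Aut(G) ≅ Z_2.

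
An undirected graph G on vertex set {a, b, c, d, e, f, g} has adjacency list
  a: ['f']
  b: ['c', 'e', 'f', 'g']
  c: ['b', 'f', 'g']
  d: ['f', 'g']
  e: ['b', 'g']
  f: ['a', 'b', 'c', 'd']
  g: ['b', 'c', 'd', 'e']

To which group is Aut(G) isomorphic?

The degree sequence is [1, 4, 3, 2, 2, 4, 4]. Checking the degree-preserving permutations of the vertex set shows that none except the identity preserves every edge, so Aut(G) is trivial.

the trivial group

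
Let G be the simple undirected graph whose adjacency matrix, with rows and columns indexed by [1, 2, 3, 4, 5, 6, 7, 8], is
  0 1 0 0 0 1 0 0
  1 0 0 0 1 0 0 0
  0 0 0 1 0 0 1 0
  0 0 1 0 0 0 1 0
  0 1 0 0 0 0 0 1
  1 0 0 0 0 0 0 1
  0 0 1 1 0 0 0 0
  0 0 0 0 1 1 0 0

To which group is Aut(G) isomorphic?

D_5 × D_3

G has two connected components, {1, 2, 5, 6, 8} and {3, 4, 7}; each is 2-regular, so G = C_5 ⊔ C_3. No automorphism exchanges components of different sizes, hence Aut(G) is the direct product D_5 × D_3, order 60.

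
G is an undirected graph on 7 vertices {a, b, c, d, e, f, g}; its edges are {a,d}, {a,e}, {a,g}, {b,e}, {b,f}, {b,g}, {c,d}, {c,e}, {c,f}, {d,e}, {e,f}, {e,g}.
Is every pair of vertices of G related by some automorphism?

No

Vertex e is the only vertex of degree 6, so every automorphism fixes it; G is not vertex-transitive.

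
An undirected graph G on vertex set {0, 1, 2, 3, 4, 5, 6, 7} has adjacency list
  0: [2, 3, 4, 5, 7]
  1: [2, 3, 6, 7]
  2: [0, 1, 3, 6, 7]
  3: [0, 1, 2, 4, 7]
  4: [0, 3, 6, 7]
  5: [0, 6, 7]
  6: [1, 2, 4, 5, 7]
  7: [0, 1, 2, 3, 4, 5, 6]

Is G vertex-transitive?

Vertex 5 is the only vertex of degree 3, so every automorphism fixes it; G is not vertex-transitive.

No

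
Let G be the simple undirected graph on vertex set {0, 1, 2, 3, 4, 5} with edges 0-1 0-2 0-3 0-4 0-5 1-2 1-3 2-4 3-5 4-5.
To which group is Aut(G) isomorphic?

D_5

Vertex 0 is the unique vertex of degree 5; the remaining 5 vertices each have degree 3 and induce a cycle, so G is the wheel on 6 vertices with hub 0. With the hub fixed, the remaining symmetry is that of the rim cycle C_5, giving the dihedral group D_5.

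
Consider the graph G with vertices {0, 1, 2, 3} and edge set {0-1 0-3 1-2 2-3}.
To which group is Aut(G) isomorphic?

Every vertex has degree 2 and the graph is connected, so G is the 4-cycle C_4. C_4 has 4 rotations and 4 reflections, so Aut(C_4) ≅ D_4 of order 8.

the dihedral group of order 8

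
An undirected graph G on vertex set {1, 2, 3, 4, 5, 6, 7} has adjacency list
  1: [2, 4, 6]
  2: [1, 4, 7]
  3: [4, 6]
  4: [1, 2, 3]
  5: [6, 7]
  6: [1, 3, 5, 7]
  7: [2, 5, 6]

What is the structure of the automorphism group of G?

the trivial group

The degree sequence is [3, 3, 2, 3, 2, 4, 3]. Checking the degree-preserving permutations of the vertex set shows that none except the identity preserves every edge, so Aut(G) is trivial.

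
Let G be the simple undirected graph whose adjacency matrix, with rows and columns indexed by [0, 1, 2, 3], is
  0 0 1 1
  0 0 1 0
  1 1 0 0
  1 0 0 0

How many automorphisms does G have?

The degree sequence is [2, 1, 2, 1]; the two degree-1 vertices 1 and 3 are the ends of a path, so G = P_4. The only nontrivial automorphism of a path is the end-to-end reflection, so Aut(G) ≅ Z_2.

2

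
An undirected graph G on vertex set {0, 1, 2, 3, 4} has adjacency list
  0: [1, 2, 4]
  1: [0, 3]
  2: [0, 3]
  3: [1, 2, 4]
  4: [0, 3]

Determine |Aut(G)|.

The vertices split by degree into {0, 3} (degree 3) and {1, 2, 4} (degree 2); every edge runs between the two parts, so G is the complete bipartite graph K_{2,3}. Automorphisms preserve the bipartition setwise (since the parts differ in size) and act as S_3 × S_2 within it; |Aut| = 12.

12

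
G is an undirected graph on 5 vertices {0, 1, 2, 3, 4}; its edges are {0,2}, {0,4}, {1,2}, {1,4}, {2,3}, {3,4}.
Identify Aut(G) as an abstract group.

The vertices split by degree into {2, 4} (degree 3) and {0, 1, 3} (degree 2); every edge runs between the two parts, so G is the complete bipartite graph K_{2,3}. Automorphisms preserve the bipartition setwise (since the parts differ in size) and act as S_2 × S_3 within it; |Aut| = 12.

S_2 × S_3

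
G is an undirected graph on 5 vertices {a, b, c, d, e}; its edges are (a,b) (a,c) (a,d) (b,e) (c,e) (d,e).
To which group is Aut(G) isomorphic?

The vertices split by degree into {a, e} (degree 3) and {b, c, d} (degree 2); every edge runs between the two parts, so G is the complete bipartite graph K_{2,3}. The parts have unequal sizes, so no automorphism swaps them; each part is permuted independently, giving S_2 × S_3 of order 2!·3! = 12.

S_2 × S_3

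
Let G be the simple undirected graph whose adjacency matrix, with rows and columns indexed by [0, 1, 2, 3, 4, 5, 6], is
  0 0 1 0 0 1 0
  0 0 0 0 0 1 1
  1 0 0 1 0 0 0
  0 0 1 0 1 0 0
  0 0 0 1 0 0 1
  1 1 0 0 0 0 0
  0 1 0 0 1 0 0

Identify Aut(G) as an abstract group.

the dihedral group of order 14

Every vertex has degree 2 and the graph is connected, so G is the 7-cycle C_7. C_7 has 7 rotations and 7 reflections, so Aut(C_7) ≅ D_7 of order 14.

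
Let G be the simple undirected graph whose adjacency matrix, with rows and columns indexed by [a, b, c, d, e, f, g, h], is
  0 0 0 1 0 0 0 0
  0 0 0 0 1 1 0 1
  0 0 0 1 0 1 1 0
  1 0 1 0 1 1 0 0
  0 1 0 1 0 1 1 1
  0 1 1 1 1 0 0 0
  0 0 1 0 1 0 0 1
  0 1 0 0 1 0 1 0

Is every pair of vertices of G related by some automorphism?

No

Vertex a is the only vertex of degree 1, so every automorphism fixes it; G is not vertex-transitive.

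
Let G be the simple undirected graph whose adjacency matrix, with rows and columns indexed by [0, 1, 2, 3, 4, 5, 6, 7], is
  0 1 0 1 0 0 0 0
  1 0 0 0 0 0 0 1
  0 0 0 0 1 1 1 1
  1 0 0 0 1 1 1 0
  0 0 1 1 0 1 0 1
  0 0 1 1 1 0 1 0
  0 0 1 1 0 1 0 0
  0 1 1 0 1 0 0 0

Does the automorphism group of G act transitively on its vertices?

No

Automorphisms preserve degree, but G has vertices of degree 2 and vertices of degree 4; no automorphism maps one to the other, so G is not vertex-transitive.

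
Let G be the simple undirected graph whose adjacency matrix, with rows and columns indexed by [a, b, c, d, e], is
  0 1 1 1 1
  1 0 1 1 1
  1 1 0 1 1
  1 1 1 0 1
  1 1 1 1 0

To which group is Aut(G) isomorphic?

S_5

Every vertex has degree 4, so G is the complete graph K_5. Any permutation of the 5 vertices preserves K_5, so Aut(K_5) = S_5 of order 5! = 120.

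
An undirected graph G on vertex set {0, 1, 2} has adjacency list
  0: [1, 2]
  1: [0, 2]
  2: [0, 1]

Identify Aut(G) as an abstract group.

Every vertex has degree 2, so G is the complete graph K_3. Any permutation of the 3 vertices preserves K_3, so Aut(K_3) = S_3 of order 3! = 6.

S_3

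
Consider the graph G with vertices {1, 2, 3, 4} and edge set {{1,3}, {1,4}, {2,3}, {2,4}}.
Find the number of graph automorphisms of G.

8

G is 2-regular and bipartite on 2^2 = 4 vertices with girth 4; it is the hypercube graph Q_2. Aut(Q_2) consists of the signed permutations of the 2 coordinate axes: 2! permutations times 2^2 sign flips, so |Aut| = 2^2·2! = 8.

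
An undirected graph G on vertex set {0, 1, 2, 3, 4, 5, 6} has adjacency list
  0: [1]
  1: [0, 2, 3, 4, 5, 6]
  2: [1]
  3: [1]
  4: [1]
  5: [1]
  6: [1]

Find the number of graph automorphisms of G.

Vertex 1 has degree 6 and every other vertex has degree 1, so G is the star K_{1,6} with centre 1. The 6 leaves are pairwise interchangeable while the centre is fixed, giving Aut(G) = S_6.

720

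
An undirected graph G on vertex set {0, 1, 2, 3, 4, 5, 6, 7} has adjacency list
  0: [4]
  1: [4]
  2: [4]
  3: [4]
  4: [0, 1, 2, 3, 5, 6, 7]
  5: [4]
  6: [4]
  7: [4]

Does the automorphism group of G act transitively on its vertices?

No

Vertex 4 is the only vertex of degree 7, so every automorphism fixes it; G is not vertex-transitive.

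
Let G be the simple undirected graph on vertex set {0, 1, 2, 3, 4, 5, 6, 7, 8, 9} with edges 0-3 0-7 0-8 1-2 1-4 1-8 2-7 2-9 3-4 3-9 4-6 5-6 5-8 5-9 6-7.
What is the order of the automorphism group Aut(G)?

G is 3-regular on 10 vertices with no triangles and no 4-cycles (girth 5): this is the Petersen graph. Viewing the Petersen graph as the Kneser graph K(5,2) — vertices are 2-subsets of {1,…,5}, edges join disjoint pairs — its automorphisms are exactly the permutations of the 5-element set, so Aut ≅ S_5 of order 120.

120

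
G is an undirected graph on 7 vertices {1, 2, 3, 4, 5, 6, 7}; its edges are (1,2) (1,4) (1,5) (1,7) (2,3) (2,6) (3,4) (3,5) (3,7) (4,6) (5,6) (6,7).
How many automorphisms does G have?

144

The vertices split by degree into {1, 3, 6} (degree 4) and {2, 4, 5, 7} (degree 3); every edge runs between the two parts, so G is the complete bipartite graph K_{3,4}. Automorphisms preserve the bipartition setwise (since the parts differ in size) and act as S_4 × S_3 within it; |Aut| = 144.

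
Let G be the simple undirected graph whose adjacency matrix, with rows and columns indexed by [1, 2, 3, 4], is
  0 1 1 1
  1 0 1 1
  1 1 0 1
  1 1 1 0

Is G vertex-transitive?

Yes

All 4 vertices are pairwise adjacent: G = K_4. Any permutation of the 4 vertices preserves K_4, so Aut(K_4) = S_4 of order 4! = 24. Under this action every vertex can be carried to every other, so G is vertex-transitive.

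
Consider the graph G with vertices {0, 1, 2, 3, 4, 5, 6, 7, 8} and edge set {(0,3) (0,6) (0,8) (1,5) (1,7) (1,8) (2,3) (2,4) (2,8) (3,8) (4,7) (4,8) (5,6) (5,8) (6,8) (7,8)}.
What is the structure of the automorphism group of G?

Vertex 8 is the unique vertex of degree 8; the remaining 8 vertices each have degree 3 and induce a cycle, so G is the wheel on 9 vertices with hub 8. Every automorphism fixes the hub and acts on the rim 8-cycle, so Aut(G) ≅ Aut(C_8) = D_8 of order 16.

the dihedral group of order 16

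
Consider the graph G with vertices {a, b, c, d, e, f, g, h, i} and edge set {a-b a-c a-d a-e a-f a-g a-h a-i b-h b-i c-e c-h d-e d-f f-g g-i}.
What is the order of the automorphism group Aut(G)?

Vertex a is the unique vertex of degree 8; the remaining 8 vertices each have degree 3 and induce a cycle, so G is the wheel on 9 vertices with hub a. With the hub fixed, the remaining symmetry is that of the rim cycle C_8, giving the dihedral group D_8.

16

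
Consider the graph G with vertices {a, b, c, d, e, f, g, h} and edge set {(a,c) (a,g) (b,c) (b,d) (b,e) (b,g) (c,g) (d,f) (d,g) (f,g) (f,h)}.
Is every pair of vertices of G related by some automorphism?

No

Vertex a is the only vertex of degree 2, so every automorphism fixes it; G is not vertex-transitive.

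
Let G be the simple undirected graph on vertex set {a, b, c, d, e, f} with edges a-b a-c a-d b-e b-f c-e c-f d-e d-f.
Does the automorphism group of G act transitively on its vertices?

Yes

G is 3-regular and bipartite with parts {b, c, d} and {a, e, f} (each part is independent and every cross-pair is an edge), so G = K_{3,3}. Aut(K_{3,3}) is the wreath product S_3 ≀ Z_2: permute within each part, then optionally swap the parts; |Aut| = 2·(3!)² = 72. Under this action every vertex can be carried to every other, so G is vertex-transitive.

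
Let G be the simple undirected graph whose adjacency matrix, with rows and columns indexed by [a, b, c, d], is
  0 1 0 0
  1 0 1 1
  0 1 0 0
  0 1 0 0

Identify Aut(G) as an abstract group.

the symmetric group on 3 letters

Vertex b has degree 3 and every other vertex has degree 1, so G is the star K_{1,3} with centre b. The 3 leaves are pairwise interchangeable while the centre is fixed, giving Aut(G) = S_3.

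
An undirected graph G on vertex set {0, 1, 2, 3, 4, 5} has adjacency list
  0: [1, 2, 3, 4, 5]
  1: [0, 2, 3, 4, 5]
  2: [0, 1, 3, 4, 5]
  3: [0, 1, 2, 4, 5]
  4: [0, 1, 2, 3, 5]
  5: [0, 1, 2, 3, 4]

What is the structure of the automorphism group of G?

the symmetric group on 6 letters

All 6 vertices are pairwise adjacent: G = K_6. Any permutation of the 6 vertices preserves K_6, so Aut(K_6) = S_6 of order 6! = 720.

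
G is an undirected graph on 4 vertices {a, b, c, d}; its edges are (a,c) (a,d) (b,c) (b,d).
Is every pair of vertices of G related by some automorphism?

Yes

G is 2-regular and bipartite on 2^2 = 4 vertices with girth 4; it is the hypercube graph Q_2. Aut(Q_2) consists of the signed permutations of the 2 coordinate axes: 2! permutations times 2^2 sign flips, so |Aut| = 2^2·2! = 8. Under this action every vertex can be carried to every other, so G is vertex-transitive.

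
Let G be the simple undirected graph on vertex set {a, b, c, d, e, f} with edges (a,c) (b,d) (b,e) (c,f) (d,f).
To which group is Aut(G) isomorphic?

C_2

The degree sequence is [1, 2, 2, 2, 1, 2]; the two degree-1 vertices a and e are the ends of a path, so G = P_6. A path has exactly one nontrivial symmetry — reversal — giving Aut(G) of order 2.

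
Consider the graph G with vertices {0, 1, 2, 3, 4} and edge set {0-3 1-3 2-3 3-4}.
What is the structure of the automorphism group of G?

the symmetric group on 4 letters

Vertex 3 has degree 4 and every other vertex has degree 1, so G is the star K_{1,4} with centre 3. Any automorphism fixes the centre and permutes the 4 leaves freely, so Aut(G) ≅ S_4 of order 4! = 24.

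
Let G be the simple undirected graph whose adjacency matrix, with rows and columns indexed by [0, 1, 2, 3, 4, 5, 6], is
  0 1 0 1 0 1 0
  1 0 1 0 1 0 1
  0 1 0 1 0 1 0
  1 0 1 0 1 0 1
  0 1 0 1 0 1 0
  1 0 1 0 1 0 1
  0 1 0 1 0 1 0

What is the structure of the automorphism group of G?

S_4 × S_3

The vertices split by degree into {1, 3, 5} (degree 4) and {0, 2, 4, 6} (degree 3); every edge runs between the two parts, so G is the complete bipartite graph K_{3,4}. Automorphisms preserve the bipartition setwise (since the parts differ in size) and act as S_4 × S_3 within it; |Aut| = 144.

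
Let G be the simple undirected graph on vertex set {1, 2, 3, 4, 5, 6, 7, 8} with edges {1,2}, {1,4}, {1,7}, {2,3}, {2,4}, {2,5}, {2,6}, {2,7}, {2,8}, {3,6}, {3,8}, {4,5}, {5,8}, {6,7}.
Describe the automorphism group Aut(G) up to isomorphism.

Vertex 2 is the unique vertex of degree 7; the remaining 7 vertices each have degree 3 and induce a cycle, so G is the wheel on 8 vertices with hub 2. With the hub fixed, the remaining symmetry is that of the rim cycle C_7, giving the dihedral group D_7.

D_7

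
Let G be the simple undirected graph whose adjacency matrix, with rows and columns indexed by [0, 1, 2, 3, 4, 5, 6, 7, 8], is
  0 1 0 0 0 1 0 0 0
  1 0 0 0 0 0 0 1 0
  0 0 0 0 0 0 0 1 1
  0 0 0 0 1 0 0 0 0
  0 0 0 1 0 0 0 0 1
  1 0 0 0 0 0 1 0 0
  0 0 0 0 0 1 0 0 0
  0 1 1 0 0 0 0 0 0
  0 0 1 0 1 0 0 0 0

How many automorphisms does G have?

2

The degree sequence is [2, 2, 2, 1, 2, 2, 1, 2, 2]; the two degree-1 vertices 3 and 6 are the ends of a path, so G = P_9. A path has exactly one nontrivial symmetry — reversal — giving Aut(G) of order 2.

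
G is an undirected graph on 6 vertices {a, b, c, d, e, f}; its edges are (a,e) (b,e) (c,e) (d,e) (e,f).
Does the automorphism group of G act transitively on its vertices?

Vertex e is the only vertex of degree 5, so every automorphism fixes it; G is not vertex-transitive.

No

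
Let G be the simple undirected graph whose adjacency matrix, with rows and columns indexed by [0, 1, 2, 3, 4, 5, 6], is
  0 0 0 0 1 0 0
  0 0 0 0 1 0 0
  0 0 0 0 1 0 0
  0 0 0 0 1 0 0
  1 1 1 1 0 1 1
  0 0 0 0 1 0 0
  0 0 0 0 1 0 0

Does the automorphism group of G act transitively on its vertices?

Vertex 4 is the only vertex of degree 6, so every automorphism fixes it; G is not vertex-transitive.

No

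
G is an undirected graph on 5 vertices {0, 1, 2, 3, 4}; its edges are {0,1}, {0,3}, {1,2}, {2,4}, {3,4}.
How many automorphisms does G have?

10

Every vertex has degree 2 and the graph is connected, so G is the 5-cycle C_5. C_5 has 5 rotations and 5 reflections, so Aut(C_5) ≅ D_5 of order 10.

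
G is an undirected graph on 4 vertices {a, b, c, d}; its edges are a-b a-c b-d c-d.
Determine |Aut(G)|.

8

G is 2-regular and bipartite on 2^2 = 4 vertices with girth 4; it is the hypercube graph Q_2. Aut(Q_2) consists of the signed permutations of the 2 coordinate axes: 2! permutations times 2^2 sign flips, so |Aut| = 2^2·2! = 8.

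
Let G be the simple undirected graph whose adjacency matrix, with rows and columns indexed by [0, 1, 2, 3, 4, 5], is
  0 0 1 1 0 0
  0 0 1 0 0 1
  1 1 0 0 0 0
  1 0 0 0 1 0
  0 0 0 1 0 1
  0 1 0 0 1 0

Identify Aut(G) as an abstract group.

the dihedral group of order 12

Every vertex has degree 2 and the graph is connected, so G is the 6-cycle C_6. The automorphisms of the 6-cycle are exactly the symmetries of a regular 6-gon: the dihedral group D_6, |D_6| = 12.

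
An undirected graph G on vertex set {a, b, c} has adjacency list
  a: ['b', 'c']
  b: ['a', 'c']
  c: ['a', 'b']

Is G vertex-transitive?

Yes

All 3 vertices are pairwise adjacent: G = K_3. Any permutation of the 3 vertices preserves K_3, so Aut(K_3) = S_3 of order 3! = 6. Under this action every vertex can be carried to every other, so G is vertex-transitive.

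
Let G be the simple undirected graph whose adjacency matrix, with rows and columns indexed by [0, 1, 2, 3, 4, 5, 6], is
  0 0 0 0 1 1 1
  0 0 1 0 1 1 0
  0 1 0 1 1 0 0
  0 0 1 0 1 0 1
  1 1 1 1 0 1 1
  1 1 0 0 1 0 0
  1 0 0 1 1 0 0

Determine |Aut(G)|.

12

Vertex 4 is the unique vertex of degree 6; the remaining 6 vertices each have degree 3 and induce a cycle, so G is the wheel on 7 vertices with hub 4. With the hub fixed, the remaining symmetry is that of the rim cycle C_6, giving the dihedral group D_6.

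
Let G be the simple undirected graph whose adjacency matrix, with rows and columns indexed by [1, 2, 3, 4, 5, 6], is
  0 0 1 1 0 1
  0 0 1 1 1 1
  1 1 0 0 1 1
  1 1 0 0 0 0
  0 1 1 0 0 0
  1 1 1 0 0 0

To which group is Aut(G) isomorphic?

the trivial group

Degrees alone do not determine every vertex (e.g. 1 and 6 both have degree 3), but their neighbour-degree multisets differ: N(1) has degrees [2, 3, 4] while N(6) has degrees [3, 4, 4]. Repeating this refinement separates all vertices, so the only automorphism is the identity.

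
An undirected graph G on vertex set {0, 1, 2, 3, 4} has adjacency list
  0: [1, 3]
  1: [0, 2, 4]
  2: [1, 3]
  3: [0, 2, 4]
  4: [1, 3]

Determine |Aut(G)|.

12

The vertices split by degree into {1, 3} (degree 3) and {0, 2, 4} (degree 2); every edge runs between the two parts, so G is the complete bipartite graph K_{2,3}. The parts have unequal sizes, so no automorphism swaps them; each part is permuted independently, giving S_3 × S_2 of order 3!·2! = 12.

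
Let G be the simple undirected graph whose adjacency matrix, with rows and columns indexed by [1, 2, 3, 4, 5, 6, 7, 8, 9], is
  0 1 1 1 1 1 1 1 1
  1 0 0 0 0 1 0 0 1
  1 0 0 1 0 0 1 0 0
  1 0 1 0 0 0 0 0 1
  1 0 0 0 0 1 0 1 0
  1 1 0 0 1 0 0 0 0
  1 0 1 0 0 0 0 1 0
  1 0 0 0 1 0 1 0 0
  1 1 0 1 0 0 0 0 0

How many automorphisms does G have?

16

Vertex 1 is the unique vertex of degree 8; the remaining 8 vertices each have degree 3 and induce a cycle, so G is the wheel on 9 vertices with hub 1. Every automorphism fixes the hub and acts on the rim 8-cycle, so Aut(G) ≅ Aut(C_8) = D_8 of order 16.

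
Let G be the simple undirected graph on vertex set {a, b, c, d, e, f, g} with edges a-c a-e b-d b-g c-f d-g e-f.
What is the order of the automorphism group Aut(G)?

48

G has two connected components, {a, c, e, f} and {b, d, g}; each is 2-regular, so G = C_4 ⊔ C_3. No automorphism exchanges components of different sizes, hence Aut(G) is the direct product D_3 × D_4, order 48.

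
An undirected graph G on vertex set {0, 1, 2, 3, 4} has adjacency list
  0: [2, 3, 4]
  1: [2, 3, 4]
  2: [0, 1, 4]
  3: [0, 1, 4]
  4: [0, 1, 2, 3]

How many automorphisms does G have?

8

Vertex 4 is the unique vertex of degree 4; the remaining 4 vertices each have degree 3 and induce a cycle, so G is the wheel on 5 vertices with hub 4. With the hub fixed, the remaining symmetry is that of the rim cycle C_4, giving the dihedral group D_4.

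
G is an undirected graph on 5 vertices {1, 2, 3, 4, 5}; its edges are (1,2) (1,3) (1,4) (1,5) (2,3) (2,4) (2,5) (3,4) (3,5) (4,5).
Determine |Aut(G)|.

120

All 5 vertices are pairwise adjacent: G = K_5. Every bijection on the vertex set is an automorphism of K_5; hence Aut(K_5) ≅ S_5, order 120.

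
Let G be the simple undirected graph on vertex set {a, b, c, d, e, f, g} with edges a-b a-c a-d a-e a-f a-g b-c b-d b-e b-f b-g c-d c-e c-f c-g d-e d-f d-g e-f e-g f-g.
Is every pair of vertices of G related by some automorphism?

Yes

All 7 vertices are pairwise adjacent: G = K_7. Every bijection on the vertex set is an automorphism of K_7; hence Aut(K_7) ≅ S_7, order 5040. This group acts transitively on the 7 vertices.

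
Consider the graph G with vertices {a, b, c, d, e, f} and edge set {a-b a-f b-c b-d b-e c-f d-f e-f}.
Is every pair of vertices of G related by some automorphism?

No

Automorphisms preserve degree, but G has vertices of degree 2 and vertices of degree 4; no automorphism maps one to the other, so G is not vertex-transitive.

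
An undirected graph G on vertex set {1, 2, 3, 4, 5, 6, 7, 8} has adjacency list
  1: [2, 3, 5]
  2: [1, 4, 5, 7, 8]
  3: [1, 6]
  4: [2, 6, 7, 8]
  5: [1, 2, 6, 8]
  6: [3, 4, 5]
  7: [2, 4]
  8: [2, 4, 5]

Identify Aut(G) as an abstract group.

Degrees alone do not determine every vertex (e.g. 1 and 6 both have degree 3), but their neighbour-degree multisets differ: N(1) has degrees [2, 4, 5] while N(6) has degrees [2, 4, 4]. Repeating this refinement separates all vertices, so the only automorphism is the identity.

1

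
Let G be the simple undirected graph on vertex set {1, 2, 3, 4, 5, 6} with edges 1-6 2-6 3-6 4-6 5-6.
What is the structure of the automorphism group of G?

Vertex 6 has degree 5 and every other vertex has degree 1, so G is the star K_{1,5} with centre 6. Any automorphism fixes the centre and permutes the 5 leaves freely, so Aut(G) ≅ S_5 of order 5! = 120.

S_5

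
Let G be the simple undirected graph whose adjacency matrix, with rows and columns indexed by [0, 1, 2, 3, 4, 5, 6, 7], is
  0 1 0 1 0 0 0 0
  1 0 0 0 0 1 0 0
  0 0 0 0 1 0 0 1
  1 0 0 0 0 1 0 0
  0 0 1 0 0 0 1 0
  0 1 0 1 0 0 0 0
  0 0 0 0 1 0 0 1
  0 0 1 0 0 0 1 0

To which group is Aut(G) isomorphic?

D_4 ≀ Z_2

G has two connected components, {2, 4, 6, 7} and {0, 1, 3, 5}; each is 2-regular, so G = C_4 ⊔ C_4. Aut of a disjoint union of two copies of C_4 is the wreath product D_4 ≀ Z_2, of order 2·8² = 128.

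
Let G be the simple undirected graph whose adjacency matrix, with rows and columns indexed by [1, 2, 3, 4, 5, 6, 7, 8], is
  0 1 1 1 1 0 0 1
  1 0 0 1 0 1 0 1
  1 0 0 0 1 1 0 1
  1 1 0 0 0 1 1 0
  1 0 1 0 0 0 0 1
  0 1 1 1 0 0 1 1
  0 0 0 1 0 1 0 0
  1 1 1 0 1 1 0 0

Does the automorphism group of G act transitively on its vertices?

Vertex 5 is the only vertex of degree 3, so every automorphism fixes it; G is not vertex-transitive.

No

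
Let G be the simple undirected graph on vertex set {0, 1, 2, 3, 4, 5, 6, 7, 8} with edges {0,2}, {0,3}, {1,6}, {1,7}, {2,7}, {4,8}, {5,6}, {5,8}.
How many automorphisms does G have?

The degree sequence is [2, 2, 2, 1, 1, 2, 2, 2, 2]; the two degree-1 vertices 3 and 4 are the ends of a path, so G = P_9. A path has exactly one nontrivial symmetry — reversal — giving Aut(G) of order 2.

2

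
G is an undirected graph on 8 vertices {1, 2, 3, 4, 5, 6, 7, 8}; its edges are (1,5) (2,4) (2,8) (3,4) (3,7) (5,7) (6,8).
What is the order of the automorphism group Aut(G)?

2

The degree sequence is [1, 2, 2, 2, 2, 1, 2, 2]; the two degree-1 vertices 1 and 6 are the ends of a path, so G = P_8. The only nontrivial automorphism of a path is the end-to-end reflection, so Aut(G) ≅ Z_2.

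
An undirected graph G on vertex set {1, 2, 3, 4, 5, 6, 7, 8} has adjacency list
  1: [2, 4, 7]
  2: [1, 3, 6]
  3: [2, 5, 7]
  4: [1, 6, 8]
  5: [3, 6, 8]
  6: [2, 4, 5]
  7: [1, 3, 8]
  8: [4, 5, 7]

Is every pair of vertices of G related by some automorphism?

G is 3-regular and bipartite on 2^3 = 8 vertices with girth 4; it is the hypercube graph Q_3. Aut(Q_3) consists of the signed permutations of the 3 coordinate axes: 3! permutations times 2^3 sign flips, so |Aut| = 2^3·3! = 48. Under this action every vertex can be carried to every other, so G is vertex-transitive.

Yes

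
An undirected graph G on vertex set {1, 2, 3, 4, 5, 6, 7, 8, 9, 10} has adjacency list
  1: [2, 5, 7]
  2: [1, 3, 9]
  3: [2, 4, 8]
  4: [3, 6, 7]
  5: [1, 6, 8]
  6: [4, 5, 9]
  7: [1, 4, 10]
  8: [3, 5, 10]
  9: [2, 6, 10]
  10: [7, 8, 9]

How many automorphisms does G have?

G is 3-regular on 10 vertices with no triangles and no 4-cycles (girth 5): this is the Petersen graph. It is a classical fact that the Petersen graph has automorphism group S_5 (order 120), arising from its description as the Kneser graph K(5,2).

120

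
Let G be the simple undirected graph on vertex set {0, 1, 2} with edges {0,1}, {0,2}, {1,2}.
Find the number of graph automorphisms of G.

All 3 vertices are pairwise adjacent: G = K_3. Any permutation of the 3 vertices preserves K_3, so Aut(K_3) = S_3 of order 3! = 6.

6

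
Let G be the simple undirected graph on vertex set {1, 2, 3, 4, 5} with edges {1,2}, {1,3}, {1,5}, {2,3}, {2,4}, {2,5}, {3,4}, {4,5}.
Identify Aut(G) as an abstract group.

Vertex 2 is the unique vertex of degree 4; the remaining 4 vertices each have degree 3 and induce a cycle, so G is the wheel on 5 vertices with hub 2. With the hub fixed, the remaining symmetry is that of the rim cycle C_4, giving the dihedral group D_4.

D_4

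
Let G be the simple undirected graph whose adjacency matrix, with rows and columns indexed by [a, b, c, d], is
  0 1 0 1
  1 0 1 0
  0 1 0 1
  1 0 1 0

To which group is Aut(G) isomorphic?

the hyperoctahedral group B_2

G is 2-regular and bipartite on 2^2 = 4 vertices with girth 4; it is the hypercube graph Q_2. The symmetry group of the 2-cube is the hyperoctahedral group B_2 = Z_2 ≀ S_2, of order 2^2·2! = 8.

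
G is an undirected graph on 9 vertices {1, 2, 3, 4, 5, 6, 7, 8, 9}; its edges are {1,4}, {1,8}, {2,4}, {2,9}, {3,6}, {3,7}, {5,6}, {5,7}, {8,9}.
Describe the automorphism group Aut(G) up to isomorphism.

G has two connected components, {1, 2, 4, 8, 9} and {3, 5, 6, 7}; each is 2-regular, so G = C_5 ⊔ C_4. The components are non-isomorphic (different sizes), so Aut(G) = Aut(C_4) × Aut(C_5) = D_4 × D_5 of order 8·10 = 80.

D_4 × D_5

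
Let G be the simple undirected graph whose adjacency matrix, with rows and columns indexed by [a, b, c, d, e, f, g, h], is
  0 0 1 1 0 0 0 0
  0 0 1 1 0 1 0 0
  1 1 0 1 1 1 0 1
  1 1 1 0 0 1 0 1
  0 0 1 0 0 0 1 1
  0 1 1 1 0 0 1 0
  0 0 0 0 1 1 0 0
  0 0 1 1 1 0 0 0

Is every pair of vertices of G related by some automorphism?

Vertex c is the only vertex of degree 6, so every automorphism fixes it; G is not vertex-transitive.

No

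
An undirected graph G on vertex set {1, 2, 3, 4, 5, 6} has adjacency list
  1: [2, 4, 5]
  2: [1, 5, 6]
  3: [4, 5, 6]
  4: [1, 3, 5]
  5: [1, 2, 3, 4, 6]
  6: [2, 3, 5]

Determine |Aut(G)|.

Vertex 5 is the unique vertex of degree 5; the remaining 5 vertices each have degree 3 and induce a cycle, so G is the wheel on 6 vertices with hub 5. With the hub fixed, the remaining symmetry is that of the rim cycle C_5, giving the dihedral group D_5.

10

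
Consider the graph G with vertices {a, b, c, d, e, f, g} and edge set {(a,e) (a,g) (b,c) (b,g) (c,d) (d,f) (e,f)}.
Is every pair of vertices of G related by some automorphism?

Every vertex has degree 2 and the graph is connected, so G is the 7-cycle C_7. The automorphisms of the 7-cycle are exactly the symmetries of a regular 7-gon: the dihedral group D_7, |D_7| = 14. This group acts transitively on the 7 vertices.

Yes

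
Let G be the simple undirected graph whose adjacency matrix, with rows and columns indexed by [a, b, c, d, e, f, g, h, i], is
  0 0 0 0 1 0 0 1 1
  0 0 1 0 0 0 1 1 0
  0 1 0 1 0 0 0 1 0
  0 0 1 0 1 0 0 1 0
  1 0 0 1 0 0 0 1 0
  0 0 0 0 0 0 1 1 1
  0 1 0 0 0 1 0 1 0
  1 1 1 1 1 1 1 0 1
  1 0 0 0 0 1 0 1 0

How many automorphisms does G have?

Vertex h is the unique vertex of degree 8; the remaining 8 vertices each have degree 3 and induce a cycle, so G is the wheel on 9 vertices with hub h. With the hub fixed, the remaining symmetry is that of the rim cycle C_8, giving the dihedral group D_8.

16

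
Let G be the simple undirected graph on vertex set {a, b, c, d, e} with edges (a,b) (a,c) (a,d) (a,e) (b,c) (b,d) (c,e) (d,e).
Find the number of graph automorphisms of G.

8

Vertex a is the unique vertex of degree 4; the remaining 4 vertices each have degree 3 and induce a cycle, so G is the wheel on 5 vertices with hub a. With the hub fixed, the remaining symmetry is that of the rim cycle C_4, giving the dihedral group D_4.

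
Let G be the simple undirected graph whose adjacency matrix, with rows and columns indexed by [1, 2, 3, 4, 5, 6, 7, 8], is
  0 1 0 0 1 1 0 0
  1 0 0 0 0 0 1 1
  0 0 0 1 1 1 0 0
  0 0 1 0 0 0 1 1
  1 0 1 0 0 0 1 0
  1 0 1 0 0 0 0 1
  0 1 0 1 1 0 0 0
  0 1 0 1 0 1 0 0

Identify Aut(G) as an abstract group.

Z_2^3 ⋊ S_3

G is 3-regular and bipartite on 2^3 = 8 vertices with girth 4; it is the hypercube graph Q_3. Aut(Q_3) consists of the signed permutations of the 3 coordinate axes: 3! permutations times 2^3 sign flips, so |Aut| = 2^3·3! = 48.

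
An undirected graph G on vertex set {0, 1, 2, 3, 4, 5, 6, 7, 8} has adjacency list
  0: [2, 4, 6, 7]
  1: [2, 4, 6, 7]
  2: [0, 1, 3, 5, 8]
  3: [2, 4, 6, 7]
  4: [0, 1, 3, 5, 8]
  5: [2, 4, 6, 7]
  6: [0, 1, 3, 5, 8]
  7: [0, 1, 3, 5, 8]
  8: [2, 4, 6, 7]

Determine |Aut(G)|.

The vertices split by degree into {2, 4, 6, 7} (degree 5) and {0, 1, 3, 5, 8} (degree 4); every edge runs between the two parts, so G is the complete bipartite graph K_{4,5}. Automorphisms preserve the bipartition setwise (since the parts differ in size) and act as S_4 × S_5 within it; |Aut| = 2880.

2880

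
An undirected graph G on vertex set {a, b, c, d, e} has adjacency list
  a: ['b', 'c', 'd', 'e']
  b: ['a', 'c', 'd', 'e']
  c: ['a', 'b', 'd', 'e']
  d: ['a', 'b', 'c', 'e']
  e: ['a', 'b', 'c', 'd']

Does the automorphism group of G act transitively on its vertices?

All 5 vertices are pairwise adjacent: G = K_5. Any permutation of the 5 vertices preserves K_5, so Aut(K_5) = S_5 of order 5! = 120. Under this action every vertex can be carried to every other, so G is vertex-transitive.

Yes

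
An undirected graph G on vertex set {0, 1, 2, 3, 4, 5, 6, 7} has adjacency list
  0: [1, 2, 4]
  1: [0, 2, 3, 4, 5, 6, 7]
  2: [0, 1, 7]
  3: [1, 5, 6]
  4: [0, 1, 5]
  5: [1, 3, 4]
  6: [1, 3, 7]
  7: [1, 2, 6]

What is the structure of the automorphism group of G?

Vertex 1 is the unique vertex of degree 7; the remaining 7 vertices each have degree 3 and induce a cycle, so G is the wheel on 8 vertices with hub 1. Every automorphism fixes the hub and acts on the rim 7-cycle, so Aut(G) ≅ Aut(C_7) = D_7 of order 14.

D_7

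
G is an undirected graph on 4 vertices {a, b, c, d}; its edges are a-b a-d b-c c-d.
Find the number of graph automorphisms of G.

8

G is 2-regular and bipartite on 2^2 = 4 vertices with girth 4; it is the hypercube graph Q_2. Aut(Q_2) consists of the signed permutations of the 2 coordinate axes: 2! permutations times 2^2 sign flips, so |Aut| = 2^2·2! = 8.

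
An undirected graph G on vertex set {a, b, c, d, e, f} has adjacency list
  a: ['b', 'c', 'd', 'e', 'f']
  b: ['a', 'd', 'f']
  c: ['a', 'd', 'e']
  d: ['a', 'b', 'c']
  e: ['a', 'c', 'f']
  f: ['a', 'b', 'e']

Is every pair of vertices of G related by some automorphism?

Vertex a is the only vertex of degree 5, so every automorphism fixes it; G is not vertex-transitive.

No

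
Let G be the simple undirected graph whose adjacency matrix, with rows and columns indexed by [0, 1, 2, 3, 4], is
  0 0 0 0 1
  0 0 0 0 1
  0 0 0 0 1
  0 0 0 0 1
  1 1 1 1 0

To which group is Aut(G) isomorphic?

Vertex 4 has degree 4 and every other vertex has degree 1, so G is the star K_{1,4} with centre 4. The 4 leaves are pairwise interchangeable while the centre is fixed, giving Aut(G) = S_4.

the symmetric group on 4 letters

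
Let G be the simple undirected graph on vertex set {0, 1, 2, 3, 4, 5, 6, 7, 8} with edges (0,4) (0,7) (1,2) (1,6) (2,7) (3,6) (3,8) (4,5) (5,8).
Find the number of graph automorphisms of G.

18

Every vertex has degree 2 and the graph is connected, so G is the 9-cycle C_9. C_9 has 9 rotations and 9 reflections, so Aut(C_9) ≅ D_9 of order 18.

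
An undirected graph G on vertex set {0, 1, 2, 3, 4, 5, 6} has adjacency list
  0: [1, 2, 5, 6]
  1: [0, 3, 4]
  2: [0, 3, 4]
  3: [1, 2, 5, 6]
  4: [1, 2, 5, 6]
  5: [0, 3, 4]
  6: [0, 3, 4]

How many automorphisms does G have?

The vertices split by degree into {0, 3, 4} (degree 4) and {1, 2, 5, 6} (degree 3); every edge runs between the two parts, so G is the complete bipartite graph K_{3,4}. The parts have unequal sizes, so no automorphism swaps them; each part is permuted independently, giving S_3 × S_4 of order 3!·4! = 144.

144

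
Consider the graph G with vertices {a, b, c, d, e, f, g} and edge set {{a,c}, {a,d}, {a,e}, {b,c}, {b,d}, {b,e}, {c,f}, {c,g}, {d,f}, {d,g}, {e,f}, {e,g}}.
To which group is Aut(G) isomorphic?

The vertices split by degree into {c, d, e} (degree 4) and {a, b, f, g} (degree 3); every edge runs between the two parts, so G is the complete bipartite graph K_{3,4}. Automorphisms preserve the bipartition setwise (since the parts differ in size) and act as S_4 × S_3 within it; |Aut| = 144.

S_4 × S_3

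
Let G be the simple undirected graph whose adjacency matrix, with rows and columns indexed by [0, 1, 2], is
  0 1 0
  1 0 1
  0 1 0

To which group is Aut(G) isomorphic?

C_2

The degree sequence is [1, 2, 1]; the two degree-1 vertices 0 and 2 are the ends of a path, so G = P_3. A path has exactly one nontrivial symmetry — reversal — giving Aut(G) of order 2.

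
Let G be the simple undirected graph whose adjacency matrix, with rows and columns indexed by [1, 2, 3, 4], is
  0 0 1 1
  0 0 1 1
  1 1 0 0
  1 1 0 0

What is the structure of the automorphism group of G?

the dihedral group of order 8

Every vertex has degree 2 and the graph is connected, so G is the 4-cycle C_4. The automorphisms of the 4-cycle are exactly the symmetries of a regular 4-gon: the dihedral group D_4, |D_4| = 8.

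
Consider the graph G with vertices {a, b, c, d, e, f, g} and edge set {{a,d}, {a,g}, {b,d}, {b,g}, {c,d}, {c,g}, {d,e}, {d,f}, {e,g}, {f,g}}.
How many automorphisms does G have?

240

The vertices split by degree into {d, g} (degree 5) and {a, b, c, e, f} (degree 2); every edge runs between the two parts, so G is the complete bipartite graph K_{2,5}. Automorphisms preserve the bipartition setwise (since the parts differ in size) and act as S_2 × S_5 within it; |Aut| = 240.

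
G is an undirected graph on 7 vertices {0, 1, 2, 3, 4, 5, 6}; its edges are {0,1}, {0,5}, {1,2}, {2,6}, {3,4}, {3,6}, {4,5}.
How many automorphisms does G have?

G is 2-regular and connected on 7 vertices, i.e. the cycle C_7. The automorphisms of the 7-cycle are exactly the symmetries of a regular 7-gon: the dihedral group D_7, |D_7| = 14.

14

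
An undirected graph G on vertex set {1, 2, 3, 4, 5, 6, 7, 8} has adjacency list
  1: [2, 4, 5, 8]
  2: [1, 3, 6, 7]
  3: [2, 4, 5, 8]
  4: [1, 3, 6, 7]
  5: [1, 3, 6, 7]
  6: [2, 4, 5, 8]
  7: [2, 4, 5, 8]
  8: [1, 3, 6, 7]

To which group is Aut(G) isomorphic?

S_4 ≀ Z_2

G is 4-regular and bipartite with parts {2, 4, 5, 8} and {1, 3, 6, 7} (each part is independent and every cross-pair is an edge), so G = K_{4,4}. Aut(K_{4,4}) is the wreath product S_4 ≀ Z_2: permute within each part, then optionally swap the parts; |Aut| = 2·(4!)² = 1152.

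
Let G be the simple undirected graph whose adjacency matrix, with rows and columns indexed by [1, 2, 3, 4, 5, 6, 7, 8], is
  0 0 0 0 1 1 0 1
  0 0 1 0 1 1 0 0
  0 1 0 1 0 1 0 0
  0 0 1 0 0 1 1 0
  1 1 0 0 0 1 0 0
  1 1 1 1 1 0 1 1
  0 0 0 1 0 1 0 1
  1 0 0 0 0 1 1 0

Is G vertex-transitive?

Vertex 6 is the only vertex of degree 7, so every automorphism fixes it; G is not vertex-transitive.

No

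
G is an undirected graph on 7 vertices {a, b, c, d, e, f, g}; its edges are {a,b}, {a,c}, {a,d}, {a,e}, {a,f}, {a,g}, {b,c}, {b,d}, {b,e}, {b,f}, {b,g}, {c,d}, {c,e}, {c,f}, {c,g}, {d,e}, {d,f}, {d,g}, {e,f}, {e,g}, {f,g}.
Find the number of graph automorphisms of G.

5040

All 7 vertices are pairwise adjacent: G = K_7. Every bijection on the vertex set is an automorphism of K_7; hence Aut(K_7) ≅ S_7, order 5040.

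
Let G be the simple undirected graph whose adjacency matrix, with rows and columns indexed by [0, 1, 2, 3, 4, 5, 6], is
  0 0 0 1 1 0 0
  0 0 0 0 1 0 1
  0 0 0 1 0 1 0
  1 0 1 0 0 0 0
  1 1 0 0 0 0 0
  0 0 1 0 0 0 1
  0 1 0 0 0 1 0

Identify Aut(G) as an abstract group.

Every vertex has degree 2 and the graph is connected, so G is the 7-cycle C_7. The automorphisms of the 7-cycle are exactly the symmetries of a regular 7-gon: the dihedral group D_7, |D_7| = 14.

D_7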